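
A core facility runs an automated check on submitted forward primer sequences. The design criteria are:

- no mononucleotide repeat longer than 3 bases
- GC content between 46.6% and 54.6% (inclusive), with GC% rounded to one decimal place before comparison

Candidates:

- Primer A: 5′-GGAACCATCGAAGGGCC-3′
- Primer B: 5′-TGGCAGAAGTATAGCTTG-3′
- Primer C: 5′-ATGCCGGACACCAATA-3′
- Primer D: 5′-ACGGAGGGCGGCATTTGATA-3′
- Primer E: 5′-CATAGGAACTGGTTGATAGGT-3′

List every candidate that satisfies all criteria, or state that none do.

Primer C only.

Primer A (17 nt, A=5 T=1 G=6 C=5): longest run = 3 ✓; GC 11/17 = 64.7%, outside 46.6–54.6% ✗ — fails.
Primer B (18 nt, A=5 T=5 G=6 C=2): longest run = 2 ✓; GC 8/18 = 44.4%, outside 46.6–54.6% ✗ — fails.
Primer C (16 nt, A=6 T=2 G=3 C=5): longest run = 2 ✓; GC 8/16 = 50.0% ✓ — passes.
Primer D (20 nt, A=5 T=4 G=8 C=3): longest run = 3 ✓; GC 11/20 = 55.0%, outside 46.6–54.6% ✗ — fails.
Primer E (21 nt, A=6 T=6 G=7 C=2): longest run = 2 ✓; GC 9/21 = 42.9%, outside 46.6–54.6% ✗ — fails.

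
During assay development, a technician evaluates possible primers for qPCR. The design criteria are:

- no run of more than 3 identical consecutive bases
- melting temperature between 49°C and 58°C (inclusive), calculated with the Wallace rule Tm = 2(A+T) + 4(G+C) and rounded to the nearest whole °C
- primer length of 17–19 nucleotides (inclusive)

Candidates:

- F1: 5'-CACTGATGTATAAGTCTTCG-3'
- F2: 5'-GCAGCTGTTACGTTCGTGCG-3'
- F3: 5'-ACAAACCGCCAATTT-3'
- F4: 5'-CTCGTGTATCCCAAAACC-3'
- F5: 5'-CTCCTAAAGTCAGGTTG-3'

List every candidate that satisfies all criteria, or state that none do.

F5 only.

F1 (20 nt, A=5 T=7 G=4 C=4): longest run = 2 ✓; Tm = 2·12 + 4·8 = 56°C ✓; length 20, outside 17–19 ✗ — fails.
F2 (20 nt, A=2 T=6 G=7 C=5): longest run = 2 ✓; Tm = 2·8 + 4·12 = 64°C, outside 49–58°C ✗; length 20, outside 17–19 ✗ — fails.
F3 (15 nt, A=6 T=3 G=1 C=5): longest run = 3 ✓; Tm = 2·9 + 4·6 = 42°C, outside 49–58°C ✗; length 15, outside 17–19 ✗ — fails.
F4 (18 nt, A=5 T=4 G=2 C=7): longest run = 4, exceeds 3 ✗; Tm = 2·9 + 4·9 = 54°C ✓; length 18 ✓ — fails.
F5 (17 nt, A=4 T=5 G=4 C=4): longest run = 3 ✓; Tm = 2·9 + 4·8 = 50°C ✓; length 17 ✓ — passes.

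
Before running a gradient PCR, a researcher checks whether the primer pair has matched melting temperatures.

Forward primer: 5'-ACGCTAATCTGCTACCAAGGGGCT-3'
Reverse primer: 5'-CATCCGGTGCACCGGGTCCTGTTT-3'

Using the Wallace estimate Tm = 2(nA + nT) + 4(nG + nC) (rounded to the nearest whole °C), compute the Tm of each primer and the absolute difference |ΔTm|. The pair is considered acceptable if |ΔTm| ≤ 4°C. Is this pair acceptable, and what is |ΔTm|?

|ΔTm| = 4°C; the pair is acceptable.

Forward: A=6 T=5 G=6 C=7 → Tm = 2·11 + 4·13 = 74°C.
Reverse: A=2 T=7 G=7 C=8 → Tm = 2·9 + 4·15 = 78°C.
|ΔTm| = |74 − 78| = 4°C, ≤ 4°C.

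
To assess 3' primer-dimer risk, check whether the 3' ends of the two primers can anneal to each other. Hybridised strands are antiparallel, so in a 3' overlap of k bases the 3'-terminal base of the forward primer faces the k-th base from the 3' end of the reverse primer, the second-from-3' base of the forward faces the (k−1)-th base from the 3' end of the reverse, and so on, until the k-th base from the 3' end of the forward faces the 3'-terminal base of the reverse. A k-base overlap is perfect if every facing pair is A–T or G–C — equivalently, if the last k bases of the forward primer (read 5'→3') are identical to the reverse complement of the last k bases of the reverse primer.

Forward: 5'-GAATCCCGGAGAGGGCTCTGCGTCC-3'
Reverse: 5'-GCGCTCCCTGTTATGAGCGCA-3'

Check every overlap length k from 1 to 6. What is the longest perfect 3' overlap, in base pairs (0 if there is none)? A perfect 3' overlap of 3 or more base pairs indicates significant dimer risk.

Last 6 bases (5'→3') — forward …GCGTCC, reverse …AGCGCA.
Reverse complement of the reverse primer's last 6 bases: TGCGCT; its first k bases are the reverse complement of the reverse primer's last k bases, so a perfect k-base overlap needs the forward primer's last k bases to equal them.
Comparing (forward last k vs required): k=1: C vs T ✗; k=2: CC vs TG ✗; k=3: TCC vs TGC ✗; k=4: GTCC vs TGCG ✗; k=5: CGTCC vs TGCGC ✗; k=6: GCGTCC vs TGCGCT ✗.
No overlap length from 1 to 6 is perfect, so the longest perfect 3' overlap is 0.

Longest perfect overlap: 0 complementary base pairs; below the dimer-risk threshold (threshold 3).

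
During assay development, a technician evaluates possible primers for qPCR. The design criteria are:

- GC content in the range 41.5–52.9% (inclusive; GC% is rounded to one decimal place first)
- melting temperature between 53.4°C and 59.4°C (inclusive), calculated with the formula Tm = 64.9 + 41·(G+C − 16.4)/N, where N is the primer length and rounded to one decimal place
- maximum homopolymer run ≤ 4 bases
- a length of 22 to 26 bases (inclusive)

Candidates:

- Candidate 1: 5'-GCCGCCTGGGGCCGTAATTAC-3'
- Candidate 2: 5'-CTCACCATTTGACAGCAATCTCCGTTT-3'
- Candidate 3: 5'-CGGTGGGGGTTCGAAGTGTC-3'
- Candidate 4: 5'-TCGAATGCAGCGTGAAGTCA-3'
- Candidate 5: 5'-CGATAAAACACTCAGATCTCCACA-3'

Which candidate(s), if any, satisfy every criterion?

Candidate 1 (21 nt, A=3 T=4 G=7 C=7): GC 14/21 = 66.7%, outside 41.5–52.9% ✗; Tm = 64.9 + 41·(14 − 16.4)/21 = 60.2°C, outside 53.4–59.4°C ✗; longest run = 4 ✓; length 21, outside 22–26 ✗ — fails.
Candidate 2 (27 nt, A=6 T=9 G=3 C=9): GC 12/27 = 44.4% ✓; Tm = 64.9 + 41·(12 − 16.4)/27 = 58.2°C ✓; longest run = 3 ✓; length 27, outside 22–26 ✗ — fails.
Candidate 3 (20 nt, A=2 T=5 G=10 C=3): GC 13/20 = 65.0%, outside 41.5–52.9% ✗; Tm = 64.9 + 41·(13 − 16.4)/20 = 57.9°C ✓; longest run = 5, exceeds 4 ✗; length 20, outside 22–26 ✗ — fails.
Candidate 4 (20 nt, A=6 T=4 G=6 C=4): GC 10/20 = 50.0% ✓; Tm = 64.9 + 41·(10 − 16.4)/20 = 51.8°C, outside 53.4–59.4°C ✗; longest run = 2 ✓; length 20, outside 22–26 ✗ — fails.
Candidate 5 (24 nt, A=10 T=4 G=2 C=8): GC 10/24 = 41.7% ✓; Tm = 64.9 + 41·(10 − 16.4)/24 = 54.0°C ✓; longest run = 4 ✓; length 24 ✓ — passes.

Candidate 5 only.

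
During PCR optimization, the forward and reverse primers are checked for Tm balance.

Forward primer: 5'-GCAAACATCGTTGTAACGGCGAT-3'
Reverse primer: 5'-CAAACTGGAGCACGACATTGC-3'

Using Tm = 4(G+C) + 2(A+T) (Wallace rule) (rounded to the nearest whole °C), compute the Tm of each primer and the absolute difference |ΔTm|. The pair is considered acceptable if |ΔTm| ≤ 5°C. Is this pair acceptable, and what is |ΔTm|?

Forward: A=7 T=5 G=6 C=5 → Tm = 2·12 + 4·11 = 68°C.
Reverse: A=7 T=3 G=5 C=6 → Tm = 2·10 + 4·11 = 64°C.
|ΔTm| = |68 − 64| = 4°C, ≤ 5°C.

|ΔTm| = 4°C; the pair is acceptable.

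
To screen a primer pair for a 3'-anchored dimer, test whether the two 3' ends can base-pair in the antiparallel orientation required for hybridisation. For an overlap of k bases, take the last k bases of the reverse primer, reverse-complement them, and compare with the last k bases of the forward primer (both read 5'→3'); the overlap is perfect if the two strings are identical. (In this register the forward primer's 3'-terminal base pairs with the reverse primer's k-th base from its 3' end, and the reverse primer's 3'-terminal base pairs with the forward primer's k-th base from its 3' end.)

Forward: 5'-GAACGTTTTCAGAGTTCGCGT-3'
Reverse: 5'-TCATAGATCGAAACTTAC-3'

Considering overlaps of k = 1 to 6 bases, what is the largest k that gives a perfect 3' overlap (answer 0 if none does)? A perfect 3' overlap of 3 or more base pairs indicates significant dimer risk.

Last 6 bases (5'→3') — forward …TCGCGT, reverse …ACTTAC.
Reverse complement of the reverse primer's last 6 bases: GTAAGT; its first k bases are the reverse complement of the reverse primer's last k bases, so a perfect k-base overlap needs the forward primer's last k bases to equal them.
Comparing (forward last k vs required): k=1: T vs G ✗; k=2: GT vs GT ✓; k=3: CGT vs GTA ✗; k=4: GCGT vs GTAA ✗; k=5: CGCGT vs GTAAG ✗; k=6: TCGCGT vs GTAAGT ✗.
Only k = 2 is perfect, so the longest perfect 3' overlap is 2.

Longest perfect overlap: 2 complementary base pairs; below the dimer-risk threshold (threshold 3).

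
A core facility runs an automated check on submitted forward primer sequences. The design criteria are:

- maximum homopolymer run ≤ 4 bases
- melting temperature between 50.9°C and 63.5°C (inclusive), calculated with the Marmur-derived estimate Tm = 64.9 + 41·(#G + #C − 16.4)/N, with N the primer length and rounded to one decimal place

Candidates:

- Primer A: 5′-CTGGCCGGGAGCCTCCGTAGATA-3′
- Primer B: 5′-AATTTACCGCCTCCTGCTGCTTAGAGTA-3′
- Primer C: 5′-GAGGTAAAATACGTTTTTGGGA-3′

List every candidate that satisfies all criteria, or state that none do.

Primer A (23 nt, A=4 T=4 G=8 C=7): longest run = 3 ✓; Tm = 64.9 + 41·(15 − 16.4)/23 = 62.4°C ✓ — passes.
Primer B (28 nt, A=6 T=9 G=5 C=8): longest run = 3 ✓; Tm = 64.9 + 41·(13 − 16.4)/28 = 59.9°C ✓ — passes.
Primer C (22 nt, A=7 T=7 G=7 C=1): longest run = 5, exceeds 4 ✗; Tm = 64.9 + 41·(8 − 16.4)/22 = 49.2°C, outside 50.9–63.5°C ✗ — fails.

Primer A and Primer B.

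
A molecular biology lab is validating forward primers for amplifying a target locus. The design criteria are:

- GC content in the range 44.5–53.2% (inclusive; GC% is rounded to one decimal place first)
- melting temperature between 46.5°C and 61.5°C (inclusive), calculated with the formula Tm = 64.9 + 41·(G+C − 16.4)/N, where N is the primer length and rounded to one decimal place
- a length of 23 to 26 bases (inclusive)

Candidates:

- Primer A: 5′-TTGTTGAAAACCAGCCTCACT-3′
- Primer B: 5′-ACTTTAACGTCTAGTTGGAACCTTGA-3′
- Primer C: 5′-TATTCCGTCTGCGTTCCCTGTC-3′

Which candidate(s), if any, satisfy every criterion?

Primer A (21 nt, A=6 T=6 G=3 C=6): GC 9/21 = 42.9%, outside 44.5–53.2% ✗; Tm = 64.9 + 41·(9 − 16.4)/21 = 50.5°C ✓; length 21, outside 23–26 ✗ — fails.
Primer B (26 nt, A=7 T=9 G=5 C=5): GC 10/26 = 38.5%, outside 44.5–53.2% ✗; Tm = 64.9 + 41·(10 − 16.4)/26 = 54.8°C ✓; length 26 ✓ — fails.
Primer C (22 nt, A=1 T=9 G=4 C=8): GC 12/22 = 54.5%, outside 44.5–53.2% ✗; Tm = 64.9 + 41·(12 − 16.4)/22 = 56.7°C ✓; length 22, outside 23–26 ✗ — fails.

None of the candidates satisfy all criteria.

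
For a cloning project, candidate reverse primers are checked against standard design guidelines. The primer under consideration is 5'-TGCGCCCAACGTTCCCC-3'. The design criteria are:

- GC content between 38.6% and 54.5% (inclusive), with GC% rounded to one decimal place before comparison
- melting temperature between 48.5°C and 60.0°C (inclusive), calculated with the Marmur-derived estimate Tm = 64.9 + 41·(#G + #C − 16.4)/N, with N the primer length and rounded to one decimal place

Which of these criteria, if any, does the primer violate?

Base counts: A=2, T=3, G=3, C=9 (length 17).
GC content: GC 12/17 = 70.6%, outside 38.6–54.5% ✗
Tm: Tm = 64.9 + 41·(12 − 16.4)/17 = 54.3°C ✓

Fails: GC content.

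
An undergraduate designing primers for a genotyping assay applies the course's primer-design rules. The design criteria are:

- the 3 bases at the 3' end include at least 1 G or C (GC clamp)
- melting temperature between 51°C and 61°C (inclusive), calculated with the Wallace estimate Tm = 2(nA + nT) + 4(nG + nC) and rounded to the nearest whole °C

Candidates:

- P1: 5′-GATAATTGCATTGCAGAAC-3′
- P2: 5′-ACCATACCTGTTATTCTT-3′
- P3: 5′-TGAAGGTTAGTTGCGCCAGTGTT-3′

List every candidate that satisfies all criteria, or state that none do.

P1 only.

P1 (19 nt, A=7 T=5 G=4 C=3): 3' end AAC has 1 G/C ✓; Tm = 2·12 + 4·7 = 52°C ✓ — passes.
P2 (18 nt, A=4 T=8 G=1 C=5): 3' end CTT has 1 G/C ✓; Tm = 2·12 + 4·6 = 48°C, outside 51–61°C ✗ — fails.
P3 (23 nt, A=4 T=8 G=8 C=3): 3' end GTT has 1 G/C ✓; Tm = 2·12 + 4·11 = 68°C, outside 51–61°C ✗ — fails.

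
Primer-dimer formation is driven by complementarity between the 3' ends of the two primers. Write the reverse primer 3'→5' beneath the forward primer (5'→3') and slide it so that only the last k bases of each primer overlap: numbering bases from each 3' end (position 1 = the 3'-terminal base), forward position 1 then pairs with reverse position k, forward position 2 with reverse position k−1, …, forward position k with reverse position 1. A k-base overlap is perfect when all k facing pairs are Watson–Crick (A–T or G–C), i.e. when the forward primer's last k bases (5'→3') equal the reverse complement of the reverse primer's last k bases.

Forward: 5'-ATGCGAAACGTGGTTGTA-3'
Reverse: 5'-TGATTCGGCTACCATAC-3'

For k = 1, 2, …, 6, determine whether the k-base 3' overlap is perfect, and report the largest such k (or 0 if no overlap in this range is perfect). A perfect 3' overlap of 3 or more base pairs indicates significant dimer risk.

Longest perfect overlap: 3 complementary base pairs; significant dimer risk (threshold 3).

Last 6 bases (5'→3') — forward …GTTGTA, reverse …CCATAC.
Reverse complement of the reverse primer's last 6 bases: GTATGG; its first k bases are the reverse complement of the reverse primer's last k bases, so a perfect k-base overlap needs the forward primer's last k bases to equal them.
Comparing (forward last k vs required): k=1: A vs G ✗; k=2: TA vs GT ✗; k=3: GTA vs GTA ✓; k=4: TGTA vs GTAT ✗; k=5: TTGTA vs GTATG ✗; k=6: GTTGTA vs GTATGG ✗.
Only k = 3 is perfect, so the longest perfect 3' overlap is 3.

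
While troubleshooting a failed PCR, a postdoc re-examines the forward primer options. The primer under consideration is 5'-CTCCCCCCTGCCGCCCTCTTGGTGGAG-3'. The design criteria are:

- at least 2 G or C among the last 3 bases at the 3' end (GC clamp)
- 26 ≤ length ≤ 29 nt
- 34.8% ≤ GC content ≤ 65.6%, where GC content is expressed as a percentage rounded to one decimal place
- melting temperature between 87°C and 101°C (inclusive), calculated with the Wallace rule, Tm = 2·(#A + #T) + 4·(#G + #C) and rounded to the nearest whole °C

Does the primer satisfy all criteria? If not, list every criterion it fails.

Base counts: A=1, T=6, G=7, C=13 (length 27).
GC clamp: 3' end GAG has 2 G/C ✓
length: length 27 ✓
GC content: GC 20/27 = 74.1%, outside 34.8–65.6% ✗
Tm: Tm = 2·7 + 4·20 = 94°C ✓

Fails: GC content.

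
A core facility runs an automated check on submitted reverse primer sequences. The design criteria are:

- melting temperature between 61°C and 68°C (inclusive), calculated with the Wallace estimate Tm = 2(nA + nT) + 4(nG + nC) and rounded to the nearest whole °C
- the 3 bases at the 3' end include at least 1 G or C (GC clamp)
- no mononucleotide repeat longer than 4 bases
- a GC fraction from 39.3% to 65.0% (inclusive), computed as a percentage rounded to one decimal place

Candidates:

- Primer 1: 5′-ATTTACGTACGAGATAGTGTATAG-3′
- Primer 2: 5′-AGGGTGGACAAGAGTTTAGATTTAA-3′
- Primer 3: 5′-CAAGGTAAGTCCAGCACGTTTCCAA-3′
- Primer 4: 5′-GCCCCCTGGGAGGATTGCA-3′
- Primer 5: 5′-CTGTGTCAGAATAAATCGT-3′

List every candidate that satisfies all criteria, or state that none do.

Primer 1 (24 nt, A=8 T=8 G=6 C=2): Tm = 2·16 + 4·8 = 64°C ✓; 3' end TAG has 1 G/C ✓; longest run = 3 ✓; GC 8/24 = 33.3%, outside 39.3–65.0% ✗ — fails.
Primer 2 (25 nt, A=9 T=7 G=8 C=1): Tm = 2·16 + 4·9 = 68°C ✓; 3' end TAA has 0 G/C, need ≥1 ✗; longest run = 3 ✓; GC 9/25 = 36.0%, outside 39.3–65.0% ✗ — fails.
Primer 3 (25 nt, A=8 T=5 G=5 C=7): Tm = 2·13 + 4·12 = 74°C, outside 61–68°C ✗; 3' end CAA has 1 G/C ✓; longest run = 3 ✓; GC 12/25 = 48.0% ✓ — fails.
Primer 4 (19 nt, A=3 T=3 G=7 C=6): Tm = 2·6 + 4·13 = 64°C ✓; 3' end GCA has 2 G/C ✓; longest run = 5, exceeds 4 ✗; GC 13/19 = 68.4%, outside 39.3–65.0% ✗ — fails.
Primer 5 (19 nt, A=6 T=6 G=4 C=3): Tm = 2·12 + 4·7 = 52°C, outside 61–68°C ✗; 3' end CGT has 2 G/C ✓; longest run = 3 ✓; GC 7/19 = 36.8%, outside 39.3–65.0% ✗ — fails.

None of the candidates satisfy all criteria.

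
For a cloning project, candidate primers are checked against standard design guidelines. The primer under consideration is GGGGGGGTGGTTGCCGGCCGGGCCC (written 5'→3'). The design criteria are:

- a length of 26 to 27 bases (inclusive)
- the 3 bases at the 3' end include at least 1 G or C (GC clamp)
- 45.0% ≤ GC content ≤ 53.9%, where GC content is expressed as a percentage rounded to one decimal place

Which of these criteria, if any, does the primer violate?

Fails: length, GC content.

Base counts: A=0, T=3, G=15, C=7 (length 25).
length: length 25, outside 26–27 ✗
GC clamp: 3' end CCC has 3 G/C ✓
GC content: GC 22/25 = 88.0%, outside 45.0–53.9% ✗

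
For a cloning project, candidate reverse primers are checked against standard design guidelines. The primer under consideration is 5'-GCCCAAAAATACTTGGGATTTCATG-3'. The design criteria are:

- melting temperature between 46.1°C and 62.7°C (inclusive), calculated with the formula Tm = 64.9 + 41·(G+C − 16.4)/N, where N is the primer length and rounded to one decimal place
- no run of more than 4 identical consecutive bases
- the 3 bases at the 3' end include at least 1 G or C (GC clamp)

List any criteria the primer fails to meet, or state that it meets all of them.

Base counts: A=8, T=7, G=5, C=5 (length 25).
Tm: Tm = 64.9 + 41·(10 − 16.4)/25 = 54.4°C ✓
homopolymer run: longest run = 5, exceeds 4 ✗
GC clamp: 3' end ATG has 1 G/C ✓

Fails: homopolymer run.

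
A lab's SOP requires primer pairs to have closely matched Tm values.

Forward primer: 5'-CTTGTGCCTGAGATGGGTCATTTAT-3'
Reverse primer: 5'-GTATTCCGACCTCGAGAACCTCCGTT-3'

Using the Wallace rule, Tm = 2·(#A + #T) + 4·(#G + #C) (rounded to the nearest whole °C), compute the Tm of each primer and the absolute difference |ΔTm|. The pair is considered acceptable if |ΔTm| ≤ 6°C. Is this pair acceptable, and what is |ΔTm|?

|ΔTm| = 8°C; the pair is not acceptable.

Forward: A=4 T=10 G=7 C=4 → Tm = 2·14 + 4·11 = 72°C.
Reverse: A=5 T=7 G=5 C=9 → Tm = 2·12 + 4·14 = 80°C.
|ΔTm| = |72 − 80| = 8°C, > 6°C.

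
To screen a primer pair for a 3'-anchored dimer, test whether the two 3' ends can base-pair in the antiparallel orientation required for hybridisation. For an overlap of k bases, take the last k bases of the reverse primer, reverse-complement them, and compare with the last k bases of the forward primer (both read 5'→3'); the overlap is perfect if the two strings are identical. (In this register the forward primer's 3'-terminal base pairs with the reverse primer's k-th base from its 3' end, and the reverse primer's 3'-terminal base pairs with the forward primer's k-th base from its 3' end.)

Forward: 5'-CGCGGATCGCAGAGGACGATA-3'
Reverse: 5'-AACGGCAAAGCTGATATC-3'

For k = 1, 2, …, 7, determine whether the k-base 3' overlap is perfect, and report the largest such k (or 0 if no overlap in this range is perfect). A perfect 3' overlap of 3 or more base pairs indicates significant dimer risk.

Last 7 bases (5'→3') — forward …GACGATA, reverse …TGATATC.
Reverse complement of the reverse primer's last 7 bases: GATATCA; its first k bases are the reverse complement of the reverse primer's last k bases, so a perfect k-base overlap needs the forward primer's last k bases to equal them.
Comparing (forward last k vs required): k=1: A vs G ✗; k=2: TA vs GA ✗; k=3: ATA vs GAT ✗; k=4: GATA vs GATA ✓; k=5: CGATA vs GATAT ✗; k=6: ACGATA vs GATATC ✗; k=7: GACGATA vs GATATCA ✗.
Only k = 4 is perfect, so the longest perfect 3' overlap is 4.

Longest perfect overlap: 4 complementary base pairs; significant dimer risk (threshold 3).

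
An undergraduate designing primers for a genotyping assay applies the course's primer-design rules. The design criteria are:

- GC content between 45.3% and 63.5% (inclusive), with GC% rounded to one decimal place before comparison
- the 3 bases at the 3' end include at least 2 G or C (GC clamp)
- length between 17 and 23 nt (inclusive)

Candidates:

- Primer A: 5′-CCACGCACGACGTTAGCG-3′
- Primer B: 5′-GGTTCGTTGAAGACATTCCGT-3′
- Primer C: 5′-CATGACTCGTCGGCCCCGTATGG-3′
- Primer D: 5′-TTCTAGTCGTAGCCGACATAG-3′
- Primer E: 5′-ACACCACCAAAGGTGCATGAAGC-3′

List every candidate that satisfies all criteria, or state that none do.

Primer B and Primer E.

Primer A (18 nt, A=4 T=2 G=5 C=7): GC 12/18 = 66.7%, outside 45.3–63.5% ✗; 3' end GCG has 3 G/C ✓; length 18 ✓ — fails.
Primer B (21 nt, A=4 T=7 G=6 C=4): GC 10/21 = 47.6% ✓; 3' end CGT has 2 G/C ✓; length 21 ✓ — passes.
Primer C (23 nt, A=3 T=5 G=7 C=8): GC 15/23 = 65.2%, outside 45.3–63.5% ✗; 3' end TGG has 2 G/C ✓; length 23 ✓ — fails.
Primer D (21 nt, A=5 T=6 G=5 C=5): GC 10/21 = 47.6% ✓; 3' end TAG has 1 G/C, need ≥2 ✗; length 21 ✓ — fails.
Primer E (23 nt, A=9 T=2 G=5 C=7): GC 12/23 = 52.2% ✓; 3' end AGC has 2 G/C ✓; length 23 ✓ — passes.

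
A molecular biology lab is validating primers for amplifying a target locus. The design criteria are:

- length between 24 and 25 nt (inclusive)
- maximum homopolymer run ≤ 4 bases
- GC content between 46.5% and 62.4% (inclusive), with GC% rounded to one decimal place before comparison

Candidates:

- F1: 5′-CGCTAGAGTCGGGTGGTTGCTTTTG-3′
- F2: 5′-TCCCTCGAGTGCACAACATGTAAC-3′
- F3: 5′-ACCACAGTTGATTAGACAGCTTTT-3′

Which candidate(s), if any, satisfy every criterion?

F1 and F2.

F1 (25 nt, A=2 T=9 G=10 C=4): length 25 ✓; longest run = 4 ✓; GC 14/25 = 56.0% ✓ — passes.
F2 (24 nt, A=7 T=5 G=4 C=8): length 24 ✓; longest run = 3 ✓; GC 12/24 = 50.0% ✓ — passes.
F3 (24 nt, A=7 T=8 G=4 C=5): length 24 ✓; longest run = 4 ✓; GC 9/24 = 37.5%, outside 46.5–62.4% ✗ — fails.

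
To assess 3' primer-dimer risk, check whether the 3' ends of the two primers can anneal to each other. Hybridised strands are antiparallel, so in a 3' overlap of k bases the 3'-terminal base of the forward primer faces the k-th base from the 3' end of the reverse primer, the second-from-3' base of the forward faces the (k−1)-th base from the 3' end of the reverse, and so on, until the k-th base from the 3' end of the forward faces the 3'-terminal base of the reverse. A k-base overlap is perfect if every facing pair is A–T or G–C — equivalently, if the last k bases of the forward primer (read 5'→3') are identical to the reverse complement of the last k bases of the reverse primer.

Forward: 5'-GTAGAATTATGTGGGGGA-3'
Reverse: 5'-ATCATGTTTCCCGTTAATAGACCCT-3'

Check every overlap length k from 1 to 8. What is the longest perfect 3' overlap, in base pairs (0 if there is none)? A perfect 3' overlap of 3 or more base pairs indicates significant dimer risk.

Last 8 bases (5'→3') — forward …GTGGGGGA, reverse …TAGACCCT.
Reverse complement of the reverse primer's last 8 bases: AGGGTCTA; its first k bases are the reverse complement of the reverse primer's last k bases, so a perfect k-base overlap needs the forward primer's last k bases to equal them.
Comparing (forward last k vs required): k=1: A vs A ✓; k=2: GA vs AG ✗; k=3: GGA vs AGG ✗; k=4: GGGA vs AGGG ✗; k=5: GGGGA vs AGGGT ✗; k=6: GGGGGA vs AGGGTC ✗; k=7: TGGGGGA vs AGGGTCT ✗; k=8: GTGGGGGA vs AGGGTCTA ✗.
Only k = 1 is perfect, so the longest perfect 3' overlap is 1.

Longest perfect overlap: 1 complementary base pair; below the dimer-risk threshold (threshold 3).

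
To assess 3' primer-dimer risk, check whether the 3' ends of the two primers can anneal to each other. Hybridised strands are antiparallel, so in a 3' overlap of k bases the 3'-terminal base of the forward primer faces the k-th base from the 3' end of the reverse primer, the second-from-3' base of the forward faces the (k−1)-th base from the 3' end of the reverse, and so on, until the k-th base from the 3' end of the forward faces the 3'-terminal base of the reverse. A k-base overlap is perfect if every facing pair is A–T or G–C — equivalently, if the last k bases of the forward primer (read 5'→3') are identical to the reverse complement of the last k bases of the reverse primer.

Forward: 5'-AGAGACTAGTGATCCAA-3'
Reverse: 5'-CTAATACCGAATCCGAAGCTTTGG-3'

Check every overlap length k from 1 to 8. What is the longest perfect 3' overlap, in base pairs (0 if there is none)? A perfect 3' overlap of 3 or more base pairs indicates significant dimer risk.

Last 8 bases (5'→3') — forward …TGATCCAA, reverse …AGCTTTGG.
Reverse complement of the reverse primer's last 8 bases: CCAAAGCT; its first k bases are the reverse complement of the reverse primer's last k bases, so a perfect k-base overlap needs the forward primer's last k bases to equal them.
Comparing (forward last k vs required): k=1: A vs C ✗; k=2: AA vs CC ✗; k=3: CAA vs CCA ✗; k=4: CCAA vs CCAA ✓; k=5: TCCAA vs CCAAA ✗; k=6: ATCCAA vs CCAAAG ✗; k=7: GATCCAA vs CCAAAGC ✗; k=8: TGATCCAA vs CCAAAGCT ✗.
Only k = 4 is perfect, so the longest perfect 3' overlap is 4.

Longest perfect overlap: 4 complementary base pairs; significant dimer risk (threshold 3).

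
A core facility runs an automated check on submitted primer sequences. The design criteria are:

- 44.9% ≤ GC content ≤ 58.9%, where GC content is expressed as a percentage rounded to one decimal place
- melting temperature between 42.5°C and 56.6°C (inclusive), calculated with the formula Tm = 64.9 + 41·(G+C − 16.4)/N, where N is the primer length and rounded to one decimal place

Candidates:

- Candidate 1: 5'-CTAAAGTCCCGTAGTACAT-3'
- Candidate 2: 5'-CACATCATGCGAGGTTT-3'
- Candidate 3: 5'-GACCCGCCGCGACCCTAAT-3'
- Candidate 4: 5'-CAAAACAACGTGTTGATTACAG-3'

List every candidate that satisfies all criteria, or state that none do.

Candidate 2 only.

Candidate 1 (19 nt, A=6 T=5 G=3 C=5): GC 8/19 = 42.1%, outside 44.9–58.9% ✗; Tm = 64.9 + 41·(8 − 16.4)/19 = 46.8°C ✓ — fails.
Candidate 2 (17 nt, A=4 T=5 G=4 C=4): GC 8/17 = 47.1% ✓; Tm = 64.9 + 41·(8 − 16.4)/17 = 44.6°C ✓ — passes.
Candidate 3 (19 nt, A=4 T=2 G=4 C=9): GC 13/19 = 68.4%, outside 44.9–58.9% ✗; Tm = 64.9 + 41·(13 − 16.4)/19 = 57.6°C, outside 42.5–56.6°C ✗ — fails.
Candidate 4 (22 nt, A=9 T=5 G=4 C=4): GC 8/22 = 36.4%, outside 44.9–58.9% ✗; Tm = 64.9 + 41·(8 − 16.4)/22 = 49.2°C ✓ — fails.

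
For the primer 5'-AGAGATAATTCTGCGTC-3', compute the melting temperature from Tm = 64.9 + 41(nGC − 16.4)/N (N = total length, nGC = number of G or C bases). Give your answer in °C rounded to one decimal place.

42.2°C

Base counts: A=5, T=5, G=4, C=3; G+C = 7, N = 17.
Tm = 64.9 + 41·(7 − 16.4)/17 = 64.9 + -385.40/17 = 42.2°C.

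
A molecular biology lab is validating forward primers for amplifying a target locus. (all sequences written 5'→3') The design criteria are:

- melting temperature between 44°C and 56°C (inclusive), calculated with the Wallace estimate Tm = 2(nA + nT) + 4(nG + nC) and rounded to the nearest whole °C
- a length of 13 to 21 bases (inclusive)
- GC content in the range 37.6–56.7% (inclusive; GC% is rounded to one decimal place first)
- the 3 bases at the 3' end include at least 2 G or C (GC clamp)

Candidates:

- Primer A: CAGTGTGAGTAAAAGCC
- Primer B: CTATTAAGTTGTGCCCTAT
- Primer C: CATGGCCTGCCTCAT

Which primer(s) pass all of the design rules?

Primer A only.

Primer A (17 nt, A=6 T=3 G=5 C=3): Tm = 2·9 + 4·8 = 50°C ✓; length 17 ✓; GC 8/17 = 47.1% ✓; 3' end GCC has 3 G/C ✓ — passes.
Primer B (19 nt, A=4 T=8 G=3 C=4): Tm = 2·12 + 4·7 = 52°C ✓; length 19 ✓; GC 7/19 = 36.8%, outside 37.6–56.7% ✗; 3' end TAT has 0 G/C, need ≥2 ✗ — fails.
Primer C (15 nt, A=2 T=4 G=3 C=6): Tm = 2·6 + 4·9 = 48°C ✓; length 15 ✓; GC 9/15 = 60.0%, outside 37.6–56.7% ✗; 3' end CAT has 1 G/C, need ≥2 ✗ — fails.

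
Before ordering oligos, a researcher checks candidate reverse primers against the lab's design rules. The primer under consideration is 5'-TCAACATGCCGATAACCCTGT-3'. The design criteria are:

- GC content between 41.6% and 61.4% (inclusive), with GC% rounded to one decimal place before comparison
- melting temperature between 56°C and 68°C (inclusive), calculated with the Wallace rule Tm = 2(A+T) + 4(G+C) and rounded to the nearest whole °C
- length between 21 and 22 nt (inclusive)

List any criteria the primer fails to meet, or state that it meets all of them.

Base counts: A=6, T=5, G=3, C=7 (length 21).
GC content: GC 10/21 = 47.6% ✓
Tm: Tm = 2·11 + 4·10 = 62°C ✓
length: length 21 ✓

Meets all criteria.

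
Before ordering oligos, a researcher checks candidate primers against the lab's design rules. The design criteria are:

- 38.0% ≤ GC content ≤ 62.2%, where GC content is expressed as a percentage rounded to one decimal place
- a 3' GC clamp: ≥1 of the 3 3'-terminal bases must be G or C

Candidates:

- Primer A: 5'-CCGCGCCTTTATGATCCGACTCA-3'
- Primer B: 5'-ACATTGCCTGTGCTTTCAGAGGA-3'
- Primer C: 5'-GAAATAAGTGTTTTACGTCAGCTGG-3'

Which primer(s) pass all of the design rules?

Primer A, Primer B and Primer C.

Primer A (23 nt, A=4 T=6 G=4 C=9): GC 13/23 = 56.5% ✓; 3' end TCA has 1 G/C ✓ — passes.
Primer B (23 nt, A=5 T=7 G=6 C=5): GC 11/23 = 47.8% ✓; 3' end GGA has 2 G/C ✓ — passes.
Primer C (25 nt, A=7 T=8 G=7 C=3): GC 10/25 = 40.0% ✓; 3' end TGG has 2 G/C ✓ — passes.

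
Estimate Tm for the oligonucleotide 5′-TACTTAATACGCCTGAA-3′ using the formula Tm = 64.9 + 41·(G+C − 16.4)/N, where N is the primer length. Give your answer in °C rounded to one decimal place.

Base counts: A=6, T=5, G=2, C=4; G+C = 6, N = 17.
Tm = 64.9 + 41·(6 − 16.4)/17 = 64.9 + -426.40/17 = 39.8°C.

39.8°C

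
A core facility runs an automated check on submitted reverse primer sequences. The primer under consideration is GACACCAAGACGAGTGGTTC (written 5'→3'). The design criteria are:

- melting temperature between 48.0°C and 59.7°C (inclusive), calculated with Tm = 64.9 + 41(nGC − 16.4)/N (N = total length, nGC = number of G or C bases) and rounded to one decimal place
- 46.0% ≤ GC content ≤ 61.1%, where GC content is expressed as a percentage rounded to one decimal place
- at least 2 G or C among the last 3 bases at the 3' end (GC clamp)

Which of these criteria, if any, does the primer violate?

Fails: GC clamp.

Base counts: A=6, T=3, G=6, C=5 (length 20).
Tm: Tm = 64.9 + 41·(11 − 16.4)/20 = 53.8°C ✓
GC content: GC 11/20 = 55.0% ✓
GC clamp: 3' end TTC has 1 G/C, need ≥2 ✗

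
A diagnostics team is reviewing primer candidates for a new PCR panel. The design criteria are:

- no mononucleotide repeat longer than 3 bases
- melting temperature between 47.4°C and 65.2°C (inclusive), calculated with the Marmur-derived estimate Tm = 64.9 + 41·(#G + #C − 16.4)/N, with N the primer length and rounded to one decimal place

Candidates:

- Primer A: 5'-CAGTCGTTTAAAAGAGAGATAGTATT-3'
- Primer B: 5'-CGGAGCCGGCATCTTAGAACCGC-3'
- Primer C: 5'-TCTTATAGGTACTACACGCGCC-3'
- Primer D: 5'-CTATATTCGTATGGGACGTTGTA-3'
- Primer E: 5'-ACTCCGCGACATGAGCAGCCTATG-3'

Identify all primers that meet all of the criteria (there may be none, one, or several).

Primer B, Primer C, Primer D and Primer E.

Primer A (26 nt, A=10 T=8 G=6 C=2): longest run = 4, exceeds 3 ✗; Tm = 64.9 + 41·(8 − 16.4)/26 = 51.7°C ✓ — fails.
Primer B (23 nt, A=5 T=3 G=7 C=8): longest run = 2 ✓; Tm = 64.9 + 41·(15 − 16.4)/23 = 62.4°C ✓ — passes.
Primer C (22 nt, A=5 T=6 G=4 C=7): longest run = 2 ✓; Tm = 64.9 + 41·(11 − 16.4)/22 = 54.8°C ✓ — passes.
Primer D (23 nt, A=5 T=9 G=6 C=3): longest run = 3 ✓; Tm = 64.9 + 41·(9 − 16.4)/23 = 51.7°C ✓ — passes.
Primer E (24 nt, A=6 T=4 G=6 C=8): longest run = 2 ✓; Tm = 64.9 + 41·(14 − 16.4)/24 = 60.8°C ✓ — passes.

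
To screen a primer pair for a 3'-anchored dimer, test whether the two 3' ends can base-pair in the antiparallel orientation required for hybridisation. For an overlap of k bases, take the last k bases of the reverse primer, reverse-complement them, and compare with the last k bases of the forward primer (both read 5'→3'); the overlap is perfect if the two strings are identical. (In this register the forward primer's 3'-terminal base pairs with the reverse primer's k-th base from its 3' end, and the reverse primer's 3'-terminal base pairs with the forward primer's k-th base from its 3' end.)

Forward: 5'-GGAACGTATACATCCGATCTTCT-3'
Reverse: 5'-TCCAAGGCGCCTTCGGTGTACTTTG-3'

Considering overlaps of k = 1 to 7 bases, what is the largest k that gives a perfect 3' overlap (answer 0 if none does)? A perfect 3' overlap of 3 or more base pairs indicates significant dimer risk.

Last 7 bases (5'→3') — forward …ATCTTCT, reverse …TACTTTG.
Reverse complement of the reverse primer's last 7 bases: CAAAGTA; its first k bases are the reverse complement of the reverse primer's last k bases, so a perfect k-base overlap needs the forward primer's last k bases to equal them.
Comparing (forward last k vs required): k=1: T vs C ✗; k=2: CT vs CA ✗; k=3: TCT vs CAA ✗; k=4: TTCT vs CAAA ✗; k=5: CTTCT vs CAAAG ✗; k=6: TCTTCT vs CAAAGT ✗; k=7: ATCTTCT vs CAAAGTA ✗.
No overlap length from 1 to 7 is perfect, so the longest perfect 3' overlap is 0.

Longest perfect overlap: 0 complementary base pairs; below the dimer-risk threshold (threshold 3).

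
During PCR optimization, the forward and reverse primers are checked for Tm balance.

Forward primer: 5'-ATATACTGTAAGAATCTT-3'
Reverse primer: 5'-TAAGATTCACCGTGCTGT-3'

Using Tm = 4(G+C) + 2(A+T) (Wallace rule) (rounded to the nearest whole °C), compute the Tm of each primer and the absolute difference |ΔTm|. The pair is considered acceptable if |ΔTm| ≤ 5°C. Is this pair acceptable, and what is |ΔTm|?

|ΔTm| = 8°C; the pair is not acceptable.

Forward: A=7 T=7 G=2 C=2 → Tm = 2·14 + 4·4 = 44°C.
Reverse: A=4 T=6 G=4 C=4 → Tm = 2·10 + 4·8 = 52°C.
|ΔTm| = |44 − 52| = 8°C, > 5°C.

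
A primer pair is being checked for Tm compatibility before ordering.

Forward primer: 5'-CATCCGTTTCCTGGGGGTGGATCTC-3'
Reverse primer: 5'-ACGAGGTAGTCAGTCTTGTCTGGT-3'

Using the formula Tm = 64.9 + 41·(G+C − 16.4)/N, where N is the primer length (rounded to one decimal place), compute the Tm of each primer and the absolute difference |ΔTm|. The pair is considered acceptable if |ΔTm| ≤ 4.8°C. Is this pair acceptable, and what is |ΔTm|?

Forward: G+C = 15, N = 25 → Tm = 64.9 + 41·(15 − 16.4)/25 = 62.6°C.
Reverse: G+C = 12, N = 24 → Tm = 64.9 + 41·(12 − 16.4)/24 = 57.4°C.
|ΔTm| = |62.6 − 57.4| = 5.2°C, > 4.8°C.

|ΔTm| = 5.2°C; the pair is not acceptable.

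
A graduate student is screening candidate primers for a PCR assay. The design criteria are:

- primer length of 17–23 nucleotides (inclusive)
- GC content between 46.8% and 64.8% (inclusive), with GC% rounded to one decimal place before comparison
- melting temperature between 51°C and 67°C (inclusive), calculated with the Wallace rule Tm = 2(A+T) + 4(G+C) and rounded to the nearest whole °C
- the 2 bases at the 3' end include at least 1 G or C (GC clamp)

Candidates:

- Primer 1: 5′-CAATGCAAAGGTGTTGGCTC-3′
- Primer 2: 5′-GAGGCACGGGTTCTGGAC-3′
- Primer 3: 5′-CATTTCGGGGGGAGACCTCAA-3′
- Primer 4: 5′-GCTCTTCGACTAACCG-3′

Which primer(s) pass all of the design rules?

Primer 1 (20 nt, A=5 T=5 G=6 C=4): length 20 ✓; GC 10/20 = 50.0% ✓; Tm = 2·10 + 4·10 = 60°C ✓; 3' end TC has 1 G/C ✓ — passes.
Primer 2 (18 nt, A=3 T=3 G=8 C=4): length 18 ✓; GC 12/18 = 66.7%, outside 46.8–64.8% ✗; Tm = 2·6 + 4·12 = 60°C ✓; 3' end AC has 1 G/C ✓ — fails.
Primer 3 (21 nt, A=5 T=4 G=7 C=5): length 21 ✓; GC 12/21 = 57.1% ✓; Tm = 2·9 + 4·12 = 66°C ✓; 3' end AA has 0 G/C, need ≥1 ✗ — fails.
Primer 4 (16 nt, A=3 T=4 G=3 C=6): length 16, outside 17–23 ✗; GC 9/16 = 56.3% ✓; Tm = 2·7 + 4·9 = 50°C, outside 51–67°C ✗; 3' end CG has 2 G/C ✓ — fails.

Primer 1 only.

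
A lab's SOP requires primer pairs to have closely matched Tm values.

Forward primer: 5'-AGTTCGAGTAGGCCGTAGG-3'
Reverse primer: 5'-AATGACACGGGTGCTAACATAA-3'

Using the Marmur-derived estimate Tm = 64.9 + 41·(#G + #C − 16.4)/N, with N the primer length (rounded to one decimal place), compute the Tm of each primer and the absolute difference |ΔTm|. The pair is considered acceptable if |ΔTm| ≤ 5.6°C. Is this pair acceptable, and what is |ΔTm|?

Forward: G+C = 11, N = 19 → Tm = 64.9 + 41·(11 − 16.4)/19 = 53.2°C.
Reverse: G+C = 9, N = 22 → Tm = 64.9 + 41·(9 − 16.4)/22 = 51.1°C.
|ΔTm| = |53.2 − 51.1| = 2.1°C, ≤ 5.6°C.

|ΔTm| = 2.1°C; the pair is acceptable.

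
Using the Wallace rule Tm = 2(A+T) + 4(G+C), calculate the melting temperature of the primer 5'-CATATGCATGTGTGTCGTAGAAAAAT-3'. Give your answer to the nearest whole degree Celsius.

70°C

Base counts: A=9, T=8, G=6, C=3 (length 26).
Tm = 2·(9+8) + 4·(6+3) = 2·17 + 4·9 = 34 + 36 = 70°C.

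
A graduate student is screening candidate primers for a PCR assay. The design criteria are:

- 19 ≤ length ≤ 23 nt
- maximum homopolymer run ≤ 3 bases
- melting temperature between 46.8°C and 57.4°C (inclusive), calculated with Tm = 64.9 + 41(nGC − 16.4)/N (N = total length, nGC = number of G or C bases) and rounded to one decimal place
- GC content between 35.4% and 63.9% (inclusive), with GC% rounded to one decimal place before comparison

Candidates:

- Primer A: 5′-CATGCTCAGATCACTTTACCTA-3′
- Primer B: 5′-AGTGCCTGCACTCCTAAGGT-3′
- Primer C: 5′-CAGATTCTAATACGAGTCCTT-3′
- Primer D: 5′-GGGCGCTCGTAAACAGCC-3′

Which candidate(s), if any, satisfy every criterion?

Primer A (22 nt, A=6 T=7 G=2 C=7): length 22 ✓; longest run = 3 ✓; Tm = 64.9 + 41·(9 − 16.4)/22 = 51.1°C ✓; GC 9/22 = 40.9% ✓ — passes.
Primer B (20 nt, A=4 T=5 G=5 C=6): length 20 ✓; longest run = 2 ✓; Tm = 64.9 + 41·(11 − 16.4)/20 = 53.8°C ✓; GC 11/20 = 55.0% ✓ — passes.
Primer C (21 nt, A=6 T=7 G=3 C=5): length 21 ✓; longest run = 2 ✓; Tm = 64.9 + 41·(8 − 16.4)/21 = 48.5°C ✓; GC 8/21 = 38.1% ✓ — passes.
Primer D (18 nt, A=4 T=2 G=6 C=6): length 18, outside 19–23 ✗; longest run = 3 ✓; Tm = 64.9 + 41·(12 − 16.4)/18 = 54.9°C ✓; GC 12/18 = 66.7%, outside 35.4–63.9% ✗ — fails.

Primer A, Primer B and Primer C.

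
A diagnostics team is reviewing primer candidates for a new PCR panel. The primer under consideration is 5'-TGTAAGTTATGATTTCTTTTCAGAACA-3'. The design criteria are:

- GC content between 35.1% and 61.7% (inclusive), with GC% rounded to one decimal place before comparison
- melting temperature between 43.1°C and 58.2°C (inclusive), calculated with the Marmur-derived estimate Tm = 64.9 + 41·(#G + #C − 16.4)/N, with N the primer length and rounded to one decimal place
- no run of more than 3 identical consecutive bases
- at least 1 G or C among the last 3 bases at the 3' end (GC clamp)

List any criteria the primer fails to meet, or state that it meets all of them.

Base counts: A=8, T=12, G=4, C=3 (length 27).
GC content: GC 7/27 = 25.9%, outside 35.1–61.7% ✗
Tm: Tm = 64.9 + 41·(7 − 16.4)/27 = 50.6°C ✓
homopolymer run: longest run = 4, exceeds 3 ✗
GC clamp: 3' end ACA has 1 G/C ✓

Fails: GC content, homopolymer run.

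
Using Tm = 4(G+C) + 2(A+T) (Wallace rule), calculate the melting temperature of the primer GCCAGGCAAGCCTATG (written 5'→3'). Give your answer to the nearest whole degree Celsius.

Base counts: A=4, T=2, G=5, C=5 (length 16).
Tm = 2·(4+2) + 4·(5+5) = 2·6 + 4·10 = 12 + 40 = 52°C.

52°C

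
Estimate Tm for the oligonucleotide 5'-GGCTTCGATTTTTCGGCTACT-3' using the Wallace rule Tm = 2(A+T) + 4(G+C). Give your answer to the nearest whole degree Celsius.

62°C

Base counts: A=2, T=9, G=5, C=5 (length 21).
Tm = 2·(2+9) + 4·(5+5) = 2·11 + 4·10 = 22 + 40 = 62°C.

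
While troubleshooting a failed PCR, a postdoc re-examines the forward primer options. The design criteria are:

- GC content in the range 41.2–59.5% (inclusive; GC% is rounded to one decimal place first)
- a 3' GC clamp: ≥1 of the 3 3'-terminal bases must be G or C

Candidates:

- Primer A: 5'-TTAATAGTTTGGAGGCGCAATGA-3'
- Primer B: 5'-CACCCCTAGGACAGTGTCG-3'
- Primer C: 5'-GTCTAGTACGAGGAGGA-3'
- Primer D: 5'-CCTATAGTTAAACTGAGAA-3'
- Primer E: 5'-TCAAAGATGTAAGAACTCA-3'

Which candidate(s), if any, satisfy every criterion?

Primer C only.

Primer A (23 nt, A=7 T=7 G=7 C=2): GC 9/23 = 39.1%, outside 41.2–59.5% ✗; 3' end TGA has 1 G/C ✓ — fails.
Primer B (19 nt, A=4 T=3 G=5 C=7): GC 12/19 = 63.2%, outside 41.2–59.5% ✗; 3' end TCG has 2 G/C ✓ — fails.
Primer C (17 nt, A=5 T=3 G=7 C=2): GC 9/17 = 52.9% ✓; 3' end GGA has 2 G/C ✓ — passes.
Primer D (19 nt, A=8 T=5 G=3 C=3): GC 6/19 = 31.6%, outside 41.2–59.5% ✗; 3' end GAA has 1 G/C ✓ — fails.
Primer E (19 nt, A=9 T=4 G=3 C=3): GC 6/19 = 31.6%, outside 41.2–59.5% ✗; 3' end TCA has 1 G/C ✓ — fails.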